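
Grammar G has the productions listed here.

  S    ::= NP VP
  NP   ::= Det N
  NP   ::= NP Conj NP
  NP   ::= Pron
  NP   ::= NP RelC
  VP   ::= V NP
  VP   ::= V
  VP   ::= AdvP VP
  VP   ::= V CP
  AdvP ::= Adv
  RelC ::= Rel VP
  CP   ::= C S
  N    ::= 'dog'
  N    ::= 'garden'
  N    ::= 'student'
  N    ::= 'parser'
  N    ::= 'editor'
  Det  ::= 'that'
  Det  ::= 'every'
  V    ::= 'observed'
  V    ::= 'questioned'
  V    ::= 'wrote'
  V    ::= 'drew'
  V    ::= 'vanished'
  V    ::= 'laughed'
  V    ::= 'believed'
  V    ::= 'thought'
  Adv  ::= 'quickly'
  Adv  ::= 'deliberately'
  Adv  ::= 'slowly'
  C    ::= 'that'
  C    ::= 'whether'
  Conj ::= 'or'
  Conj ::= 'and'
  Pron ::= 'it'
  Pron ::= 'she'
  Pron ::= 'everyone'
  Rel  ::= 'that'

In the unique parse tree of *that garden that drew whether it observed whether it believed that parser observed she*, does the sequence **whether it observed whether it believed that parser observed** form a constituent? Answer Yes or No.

No

[S [NP [NP [Det that] [N garden]] [RelC [Rel that] [VP [V drew] [CP [C whether] [S [NP [Pron it]] [VP [V observed] [CP [C whether] [S [NP [Pron it]] [VP [V believed] [NP [Det that] [N parser]]]]]]]]]]] [VP [V observed] [NP [Pron she]]]]
The smallest constituent containing 'whether it observed whether it believed that parser observed' is the S spanning 'that garden that drew whether it observed whether it believed that parser observed she'; no single node in the tree dominates exactly the given words.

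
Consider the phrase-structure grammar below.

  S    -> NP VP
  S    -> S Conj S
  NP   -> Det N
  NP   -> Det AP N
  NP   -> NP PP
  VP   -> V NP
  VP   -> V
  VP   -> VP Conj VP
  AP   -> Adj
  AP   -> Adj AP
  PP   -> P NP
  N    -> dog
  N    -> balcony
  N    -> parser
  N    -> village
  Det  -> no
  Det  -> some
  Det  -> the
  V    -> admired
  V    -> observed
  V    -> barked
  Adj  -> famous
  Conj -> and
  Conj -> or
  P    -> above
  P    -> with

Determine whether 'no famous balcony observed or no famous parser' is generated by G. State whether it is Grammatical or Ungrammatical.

For S → NP VP, the only prefix that parses as NP is 'no famous balcony', but the remainder 'observed or no famous parser' is not a VP under these rules. The alternative S rule S → S Conj S likewise has no satisfying split.

Ungrammatical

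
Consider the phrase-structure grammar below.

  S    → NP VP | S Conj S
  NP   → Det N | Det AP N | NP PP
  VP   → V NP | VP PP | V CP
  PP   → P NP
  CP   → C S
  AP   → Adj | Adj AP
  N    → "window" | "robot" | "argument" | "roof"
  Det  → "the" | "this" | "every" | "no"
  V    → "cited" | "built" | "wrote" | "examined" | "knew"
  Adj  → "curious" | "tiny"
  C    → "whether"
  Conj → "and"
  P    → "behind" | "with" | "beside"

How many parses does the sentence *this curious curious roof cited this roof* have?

[S [NP [Det this] [AP [Adj curious] [AP [Adj curious]]] [N roof]] [VP [V cited] [NP [Det this] [N roof]]]]
No rule offers an alternative attachment or grouping for any span, so this is the only derivation.

1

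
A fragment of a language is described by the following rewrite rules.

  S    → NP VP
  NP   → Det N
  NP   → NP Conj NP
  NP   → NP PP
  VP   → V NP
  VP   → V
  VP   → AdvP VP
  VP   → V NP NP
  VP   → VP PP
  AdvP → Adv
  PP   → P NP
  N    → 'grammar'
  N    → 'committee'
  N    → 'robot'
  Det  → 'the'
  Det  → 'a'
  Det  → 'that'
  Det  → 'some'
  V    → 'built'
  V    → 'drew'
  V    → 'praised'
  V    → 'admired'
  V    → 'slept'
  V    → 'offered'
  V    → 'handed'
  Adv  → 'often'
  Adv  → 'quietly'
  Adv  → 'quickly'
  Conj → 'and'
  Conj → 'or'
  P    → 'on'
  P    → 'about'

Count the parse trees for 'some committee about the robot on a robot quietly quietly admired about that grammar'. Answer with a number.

Two of the 6 distinct bracketings:
[S [NP [NP [Det some] [N committee]] [PP [P about] [NP [NP [Det the] [N robot]] [PP [P on] [NP [Det a] [N robot]]]]]] [VP [AdvP [Adv quietly]] [VP [AdvP [Adv quietly]] [VP [VP [V admired]] [PP [P about] [NP [Det that] [N grammar]]]]]]]
[S [NP [NP [Det some] [N committee]] [PP [P about] [NP [NP [Det the] [N robot]] [PP [P on] [NP [Det a] [N robot]]]]]] [VP [AdvP [Adv quietly]] [VP [VP [AdvP [Adv quietly]] [VP [V admired]]] [PP [P about] [NP [Det that] [N grammar]]]]]]
The trees differ in how a recursive rule is bracketed over the same span.

6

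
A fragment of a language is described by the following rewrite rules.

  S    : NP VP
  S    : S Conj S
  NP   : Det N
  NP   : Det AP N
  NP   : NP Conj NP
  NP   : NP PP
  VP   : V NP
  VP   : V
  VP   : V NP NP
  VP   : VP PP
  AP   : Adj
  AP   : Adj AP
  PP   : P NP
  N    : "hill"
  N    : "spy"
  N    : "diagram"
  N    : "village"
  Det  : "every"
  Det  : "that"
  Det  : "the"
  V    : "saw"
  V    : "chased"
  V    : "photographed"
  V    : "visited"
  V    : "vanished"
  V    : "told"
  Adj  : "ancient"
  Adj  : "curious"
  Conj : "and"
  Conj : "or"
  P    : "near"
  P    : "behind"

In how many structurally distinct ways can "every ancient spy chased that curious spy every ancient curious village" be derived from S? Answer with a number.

[S [NP [Det every] [AP [Adj ancient]] [N spy]] [VP [V chased] [NP [Det that] [AP [Adj curious]] [N spy]] [NP [Det every] [AP [Adj ancient] [AP [Adj curious]]] [N village]]]]
No rule offers an alternative attachment or grouping for any span, so this is the only derivation.

1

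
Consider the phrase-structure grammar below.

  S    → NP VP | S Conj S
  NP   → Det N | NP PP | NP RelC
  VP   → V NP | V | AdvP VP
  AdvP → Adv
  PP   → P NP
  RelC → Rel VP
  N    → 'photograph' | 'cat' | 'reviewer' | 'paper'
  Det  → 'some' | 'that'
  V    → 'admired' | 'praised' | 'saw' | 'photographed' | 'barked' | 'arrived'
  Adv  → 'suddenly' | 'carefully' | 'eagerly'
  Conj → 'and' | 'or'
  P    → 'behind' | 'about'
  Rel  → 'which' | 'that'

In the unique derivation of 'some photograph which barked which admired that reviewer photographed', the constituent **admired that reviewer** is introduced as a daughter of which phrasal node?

RelC

S
  NP
    NP
      NP
        Det: some
        N: photograph
      RelC
        Rel: which
        VP
          V: barked
    RelC
      Rel: which
      VP
        V: admired
        NP
          Det: that
          N: reviewer
  VP
    V: photographed
The span 'admired that reviewer' is the VP node built by VP → V NP.
Its mother is the RelC built by RelC → Rel VP.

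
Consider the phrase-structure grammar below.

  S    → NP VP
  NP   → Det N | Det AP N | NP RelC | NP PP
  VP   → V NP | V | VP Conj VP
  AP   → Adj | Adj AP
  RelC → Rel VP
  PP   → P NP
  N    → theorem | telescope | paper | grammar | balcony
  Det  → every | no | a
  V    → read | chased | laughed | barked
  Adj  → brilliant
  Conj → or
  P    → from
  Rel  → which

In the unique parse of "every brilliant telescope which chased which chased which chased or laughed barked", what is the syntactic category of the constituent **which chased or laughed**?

[S [NP [NP [NP [NP [Det every] [AP [Adj brilliant]] [N telescope]] [RelC [Rel which] [VP [V chased]]]] [RelC [Rel which] [VP [V chased]]]] [RelC [Rel which] [VP [VP [V chased]] [Conj or] [VP [V laughed]]]]] [VP [V barked]]]
The span 'which chased or laughed' is the RelC node built by RelC → Rel VP.

RelC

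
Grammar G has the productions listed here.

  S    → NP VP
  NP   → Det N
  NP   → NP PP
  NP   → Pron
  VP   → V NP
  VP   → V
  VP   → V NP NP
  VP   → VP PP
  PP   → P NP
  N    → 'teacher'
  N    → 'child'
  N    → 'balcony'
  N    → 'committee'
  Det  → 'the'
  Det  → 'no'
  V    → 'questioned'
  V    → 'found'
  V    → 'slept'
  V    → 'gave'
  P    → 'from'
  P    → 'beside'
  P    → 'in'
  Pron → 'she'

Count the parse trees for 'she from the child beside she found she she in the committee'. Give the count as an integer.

Two of the 4 distinct bracketings:
[S [NP [NP [Pron she]] [PP [P from] [NP [NP [Det the] [N child]] [PP [P beside] [NP [Pron she]]]]]] [VP [V found] [NP [Pron she]] [NP [NP [Pron she]] [PP [P in] [NP [Det the] [N committee]]]]]]
[S [NP [NP [Pron she]] [PP [P from] [NP [NP [Det the] [N child]] [PP [P beside] [NP [Pron she]]]]]] [VP [VP [V found] [NP [Pron she]] [NP [Pron she]]] [PP [P in] [NP [Det the] [N committee]]]]]
The difference turns on whether VP → VP PP is used at the relevant span, versus an alternative expansion of VP.

4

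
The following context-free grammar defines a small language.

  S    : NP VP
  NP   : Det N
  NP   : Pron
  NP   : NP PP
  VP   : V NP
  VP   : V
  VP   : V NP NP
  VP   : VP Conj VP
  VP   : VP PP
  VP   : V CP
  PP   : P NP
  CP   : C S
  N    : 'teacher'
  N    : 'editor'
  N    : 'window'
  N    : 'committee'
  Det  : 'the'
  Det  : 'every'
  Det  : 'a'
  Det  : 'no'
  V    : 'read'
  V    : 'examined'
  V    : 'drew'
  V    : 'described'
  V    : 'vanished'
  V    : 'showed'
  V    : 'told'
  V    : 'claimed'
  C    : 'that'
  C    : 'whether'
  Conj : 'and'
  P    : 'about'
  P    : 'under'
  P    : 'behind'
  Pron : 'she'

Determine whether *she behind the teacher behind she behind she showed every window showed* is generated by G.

For S → NP VP, every NP-prefix leaves a non-VP remainder: after 'she' the remainder is not a VP; after 'she behind the teacher' the remainder is not a VP; after 'she behind the teacher behind she' the remainder is not a VP (and 1 more).

Ungrammatical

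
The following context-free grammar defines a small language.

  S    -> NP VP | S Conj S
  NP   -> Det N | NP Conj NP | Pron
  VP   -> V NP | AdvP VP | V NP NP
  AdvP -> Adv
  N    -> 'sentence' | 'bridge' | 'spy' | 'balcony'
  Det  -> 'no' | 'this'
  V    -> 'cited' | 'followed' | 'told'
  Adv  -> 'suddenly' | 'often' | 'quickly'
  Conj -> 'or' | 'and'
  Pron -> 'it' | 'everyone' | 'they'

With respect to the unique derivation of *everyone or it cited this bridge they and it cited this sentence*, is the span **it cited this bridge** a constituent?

No

[S [S [NP [NP [Pron everyone]] [Conj or] [NP [Pron it]]] [VP [V cited] [NP [Det this] [N bridge]] [NP [Pron they]]]] [Conj and] [S [NP [Pron it]] [VP [V cited] [NP [Det this] [N sentence]]]]]
The smallest constituent containing 'it cited this bridge' is the S spanning 'everyone or it cited this bridge they'; no single node in the tree dominates exactly the given words.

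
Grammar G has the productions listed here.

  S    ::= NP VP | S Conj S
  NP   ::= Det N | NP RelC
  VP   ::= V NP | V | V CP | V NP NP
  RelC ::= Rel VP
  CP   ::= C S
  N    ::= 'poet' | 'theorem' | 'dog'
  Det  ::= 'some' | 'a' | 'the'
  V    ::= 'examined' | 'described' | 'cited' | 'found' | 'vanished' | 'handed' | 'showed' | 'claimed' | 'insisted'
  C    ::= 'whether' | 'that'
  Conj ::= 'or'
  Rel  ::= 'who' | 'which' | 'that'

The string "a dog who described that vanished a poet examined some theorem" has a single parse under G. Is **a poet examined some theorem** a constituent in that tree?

[S [NP [NP [NP [Det a] [N dog]] [RelC [Rel who] [VP [V described]]]] [RelC [Rel that] [VP [V vanished] [NP [Det a] [N poet]]]]] [VP [V examined] [NP [Det some] [N theorem]]]]
The smallest constituent containing 'a poet examined some theorem' is the S spanning 'a dog who described that vanished a poet examined some theorem'; no single node in the tree dominates exactly the given words.

No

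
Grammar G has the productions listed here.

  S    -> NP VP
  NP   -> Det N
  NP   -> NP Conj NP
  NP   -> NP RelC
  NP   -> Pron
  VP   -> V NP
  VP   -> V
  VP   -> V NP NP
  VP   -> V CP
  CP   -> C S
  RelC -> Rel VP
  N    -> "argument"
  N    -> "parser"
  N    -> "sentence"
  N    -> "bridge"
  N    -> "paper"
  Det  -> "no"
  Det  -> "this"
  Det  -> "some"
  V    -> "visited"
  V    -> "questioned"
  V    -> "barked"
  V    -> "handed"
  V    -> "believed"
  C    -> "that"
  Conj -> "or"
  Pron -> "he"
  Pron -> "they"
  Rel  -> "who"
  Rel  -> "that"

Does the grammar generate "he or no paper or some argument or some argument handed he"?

S
  NP
    NP
      Pron: he
    Conj: or
    NP
      NP
        Det: no
        N: paper
      Conj: or
      NP
        NP
          Det: some
          N: argument
        Conj: or
        NP
          Det: some
          N: argument
  VP
    V: handed
    NP
      Pron: he
Each bracket corresponds to one application of a listed rule, so the string is derivable from S.

Grammatical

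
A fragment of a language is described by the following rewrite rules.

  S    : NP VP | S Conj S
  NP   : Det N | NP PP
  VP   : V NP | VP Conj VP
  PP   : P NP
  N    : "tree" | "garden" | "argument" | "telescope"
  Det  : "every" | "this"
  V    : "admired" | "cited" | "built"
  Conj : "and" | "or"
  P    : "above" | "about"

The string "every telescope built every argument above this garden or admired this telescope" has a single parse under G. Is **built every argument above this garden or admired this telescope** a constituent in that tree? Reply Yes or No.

Yes

[S [NP [Det every] [N telescope]] [VP [VP [V built] [NP [NP [Det every] [N argument]] [PP [P above] [NP [Det this] [N garden]]]]] [Conj or] [VP [V admired] [NP [Det this] [N telescope]]]]]
The words 'built every argument above this garden or admired this telescope' are exhaustively dominated by a single VP node (built by VP → VP Conj VP), so they form a constituent.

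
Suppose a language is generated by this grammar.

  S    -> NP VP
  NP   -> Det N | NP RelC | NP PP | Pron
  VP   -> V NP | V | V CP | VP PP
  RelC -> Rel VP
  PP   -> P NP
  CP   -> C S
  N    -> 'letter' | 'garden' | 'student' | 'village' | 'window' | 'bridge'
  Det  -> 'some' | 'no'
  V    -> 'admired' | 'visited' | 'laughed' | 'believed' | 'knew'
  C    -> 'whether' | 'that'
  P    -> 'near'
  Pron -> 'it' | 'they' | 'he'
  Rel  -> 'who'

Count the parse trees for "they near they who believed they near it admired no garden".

7

Two of the 7 distinct bracketings:
[S [NP [NP [NP [Pron they]] [PP [P near] [NP [Pron they]]]] [RelC [Rel who] [VP [V believed] [NP [NP [Pron they]] [PP [P near] [NP [Pron it]]]]]]] [VP [V admired] [NP [Det no] [N garden]]]]
[S [NP [NP [NP [Pron they]] [PP [P near] [NP [Pron they]]]] [RelC [Rel who] [VP [VP [V believed] [NP [Pron they]]] [PP [P near] [NP [Pron it]]]]]] [VP [V admired] [NP [Det no] [N garden]]]]
The difference turns on whether VP → VP PP is used at the relevant span, versus an alternative expansion of VP.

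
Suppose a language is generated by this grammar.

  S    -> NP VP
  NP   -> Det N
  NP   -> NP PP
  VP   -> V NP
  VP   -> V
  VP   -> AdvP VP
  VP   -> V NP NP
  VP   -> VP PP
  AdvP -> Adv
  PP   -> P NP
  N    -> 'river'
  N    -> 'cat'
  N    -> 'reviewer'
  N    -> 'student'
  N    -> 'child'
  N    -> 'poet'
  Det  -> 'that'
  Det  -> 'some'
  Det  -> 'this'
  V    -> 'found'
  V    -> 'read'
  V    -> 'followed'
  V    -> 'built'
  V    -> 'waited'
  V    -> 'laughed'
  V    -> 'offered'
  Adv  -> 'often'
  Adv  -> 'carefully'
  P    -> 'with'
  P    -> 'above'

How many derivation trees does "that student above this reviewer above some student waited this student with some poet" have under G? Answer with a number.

4

Two of the 4 distinct bracketings:
[S [NP [NP [Det that] [N student]] [PP [P above] [NP [NP [Det this] [N reviewer]] [PP [P above] [NP [Det some] [N student]]]]]] [VP [V waited] [NP [NP [Det this] [N student]] [PP [P with] [NP [Det some] [N poet]]]]]]
[S [NP [NP [Det that] [N student]] [PP [P above] [NP [NP [Det this] [N reviewer]] [PP [P above] [NP [Det some] [N student]]]]]] [VP [VP [V waited] [NP [Det this] [N student]]] [PP [P with] [NP [Det some] [N poet]]]]]
The difference turns on whether VP → VP PP is used at the relevant span, versus an alternative expansion of VP.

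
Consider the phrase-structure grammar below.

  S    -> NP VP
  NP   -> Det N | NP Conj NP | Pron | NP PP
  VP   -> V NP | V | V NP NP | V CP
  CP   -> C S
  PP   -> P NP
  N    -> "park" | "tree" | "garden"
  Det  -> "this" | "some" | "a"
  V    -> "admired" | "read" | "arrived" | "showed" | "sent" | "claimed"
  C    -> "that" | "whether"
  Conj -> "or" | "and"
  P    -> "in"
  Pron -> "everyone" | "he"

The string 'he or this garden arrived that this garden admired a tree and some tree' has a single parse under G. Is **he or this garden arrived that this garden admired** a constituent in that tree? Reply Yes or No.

No

[S [NP [NP [Pron he]] [Conj or] [NP [Det this] [N garden]]] [VP [V arrived] [CP [C that] [S [NP [Det this] [N garden]] [VP [V admired] [NP [NP [Det a] [N tree]] [Conj and] [NP [Det some] [N tree]]]]]]]]
The smallest constituent containing 'he or this garden arrived that this garden admired' is the S spanning 'he or this garden arrived that this garden admired a tree and some tree'; no single node in the tree dominates exactly the given words.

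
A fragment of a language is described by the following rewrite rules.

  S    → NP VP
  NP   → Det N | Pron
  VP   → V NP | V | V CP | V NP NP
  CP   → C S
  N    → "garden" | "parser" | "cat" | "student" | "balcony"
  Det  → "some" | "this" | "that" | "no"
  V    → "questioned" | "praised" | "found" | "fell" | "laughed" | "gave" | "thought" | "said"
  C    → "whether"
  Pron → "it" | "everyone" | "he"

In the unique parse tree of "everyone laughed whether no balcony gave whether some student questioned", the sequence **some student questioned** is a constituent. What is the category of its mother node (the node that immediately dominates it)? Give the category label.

CP

S
  NP
    Pron: everyone
  VP
    V: laughed
    CP
      C: whether
      S
        NP
          Det: no
          N: balcony
        VP
          V: gave
          CP
            C: whether
            S
              NP
                Det: some
                N: student
              VP
                V: questioned
The span 'some student questioned' is the S node built by S → NP VP.
Its mother is the CP built by CP → C S.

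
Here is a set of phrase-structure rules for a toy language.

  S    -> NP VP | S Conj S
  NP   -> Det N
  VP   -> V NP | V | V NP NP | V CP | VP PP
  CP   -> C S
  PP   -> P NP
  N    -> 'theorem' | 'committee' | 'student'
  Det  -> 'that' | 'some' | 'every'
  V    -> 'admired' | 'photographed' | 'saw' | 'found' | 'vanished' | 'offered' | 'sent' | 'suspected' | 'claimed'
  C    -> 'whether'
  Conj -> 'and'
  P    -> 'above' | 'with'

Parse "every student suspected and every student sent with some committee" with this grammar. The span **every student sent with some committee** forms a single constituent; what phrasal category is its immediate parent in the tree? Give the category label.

[S [S [NP [Det every] [N student]] [VP [V suspected]]] [Conj and] [S [NP [Det every] [N student]] [VP [VP [V sent]] [PP [P with] [NP [Det some] [N committee]]]]]]
The span 'every student sent with some committee' is the S node built by S → NP VP.
Its mother is the S built by S → S Conj S.

S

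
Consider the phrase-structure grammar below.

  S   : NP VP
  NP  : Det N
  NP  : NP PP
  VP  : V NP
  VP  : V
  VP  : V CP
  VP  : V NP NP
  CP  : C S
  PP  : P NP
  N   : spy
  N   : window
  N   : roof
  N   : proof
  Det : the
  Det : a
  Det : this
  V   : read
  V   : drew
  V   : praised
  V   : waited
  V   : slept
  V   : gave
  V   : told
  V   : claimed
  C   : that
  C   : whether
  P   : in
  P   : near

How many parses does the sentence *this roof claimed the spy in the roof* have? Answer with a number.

1

[S [NP [Det this] [N roof]] [VP [V claimed] [NP [NP [Det the] [N spy]] [PP [P in] [NP [Det the] [N roof]]]]]]
No rule offers an alternative attachment or grouping for any span, so this is the only derivation.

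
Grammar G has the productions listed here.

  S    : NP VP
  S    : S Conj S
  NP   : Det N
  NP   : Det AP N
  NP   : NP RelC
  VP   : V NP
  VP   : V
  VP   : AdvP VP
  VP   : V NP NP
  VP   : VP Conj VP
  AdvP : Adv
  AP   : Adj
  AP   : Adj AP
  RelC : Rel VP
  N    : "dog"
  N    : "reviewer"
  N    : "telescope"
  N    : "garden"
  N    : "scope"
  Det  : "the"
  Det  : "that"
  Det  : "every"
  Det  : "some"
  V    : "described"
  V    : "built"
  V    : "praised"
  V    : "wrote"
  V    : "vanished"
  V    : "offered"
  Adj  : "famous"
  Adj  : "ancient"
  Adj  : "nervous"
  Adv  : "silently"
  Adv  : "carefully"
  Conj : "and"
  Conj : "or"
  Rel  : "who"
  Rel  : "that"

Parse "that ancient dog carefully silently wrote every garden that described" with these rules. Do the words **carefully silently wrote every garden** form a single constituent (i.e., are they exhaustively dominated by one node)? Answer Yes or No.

[S [NP [Det that] [AP [Adj ancient]] [N dog]] [VP [AdvP [Adv carefully]] [VP [AdvP [Adv silently]] [VP [V wrote] [NP [NP [Det every] [N garden]] [RelC [Rel that] [VP [V described]]]]]]]]
The smallest constituent containing 'carefully silently wrote every garden' is the VP spanning 'carefully silently wrote every garden that described'; no single node in the tree dominates exactly the given words.

No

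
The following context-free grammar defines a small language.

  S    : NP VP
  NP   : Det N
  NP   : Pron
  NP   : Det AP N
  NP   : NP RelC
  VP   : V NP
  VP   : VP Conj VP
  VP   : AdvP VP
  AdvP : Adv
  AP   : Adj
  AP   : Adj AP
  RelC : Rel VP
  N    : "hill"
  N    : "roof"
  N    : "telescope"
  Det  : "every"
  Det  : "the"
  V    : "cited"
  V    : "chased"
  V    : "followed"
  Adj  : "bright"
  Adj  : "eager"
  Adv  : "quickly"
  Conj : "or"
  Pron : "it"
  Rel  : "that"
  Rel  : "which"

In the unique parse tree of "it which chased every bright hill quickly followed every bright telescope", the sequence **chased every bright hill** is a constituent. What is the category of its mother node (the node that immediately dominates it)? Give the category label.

RelC

S
  NP
    NP
      Pron: it
    RelC
      Rel: which
      VP
        V: chased
        NP
          Det: every
          AP
            Adj: bright
          N: hill
  VP
    AdvP
      Adv: quickly
    VP
      V: followed
      NP
        Det: every
        AP
          Adj: bright
        N: telescope
The span 'chased every bright hill' is the VP node built by VP → V NP.
Its mother is the RelC built by RelC → Rel VP.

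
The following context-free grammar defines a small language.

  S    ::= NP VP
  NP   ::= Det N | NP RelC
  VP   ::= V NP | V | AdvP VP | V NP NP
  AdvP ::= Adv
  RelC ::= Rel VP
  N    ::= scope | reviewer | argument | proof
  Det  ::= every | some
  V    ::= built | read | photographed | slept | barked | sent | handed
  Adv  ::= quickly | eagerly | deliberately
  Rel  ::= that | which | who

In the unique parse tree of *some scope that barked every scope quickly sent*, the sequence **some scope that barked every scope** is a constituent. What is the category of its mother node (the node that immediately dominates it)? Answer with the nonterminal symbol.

S

S
  NP
    NP
      Det: some
      N: scope
    RelC
      Rel: that
      VP
        V: barked
        NP
          Det: every
          N: scope
  VP
    AdvP
      Adv: quickly
    VP
      V: sent
The span 'some scope that barked every scope' is the NP node built by NP → NP RelC.
Its mother is the S built by S → NP VP.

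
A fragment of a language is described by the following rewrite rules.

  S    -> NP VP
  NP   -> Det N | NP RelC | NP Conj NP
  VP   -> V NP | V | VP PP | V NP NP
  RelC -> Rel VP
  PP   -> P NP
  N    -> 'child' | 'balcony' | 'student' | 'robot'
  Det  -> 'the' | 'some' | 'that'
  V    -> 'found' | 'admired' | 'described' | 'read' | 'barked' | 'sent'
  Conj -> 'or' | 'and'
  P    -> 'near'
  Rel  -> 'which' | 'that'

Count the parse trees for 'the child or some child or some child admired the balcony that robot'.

2

The two bracketings:
[S [NP [NP [Det the] [N child]] [Conj or] [NP [NP [Det some] [N child]] [Conj or] [NP [Det some] [N child]]]] [VP [V admired] [NP [Det the] [N balcony]] [NP [Det that] [N robot]]]]
[S [NP [NP [NP [Det the] [N child]] [Conj or] [NP [Det some] [N child]]] [Conj or] [NP [Det some] [N child]]] [VP [V admired] [NP [Det the] [N balcony]] [NP [Det that] [N robot]]]]
The trees differ in how a recursive rule is bracketed over the same span.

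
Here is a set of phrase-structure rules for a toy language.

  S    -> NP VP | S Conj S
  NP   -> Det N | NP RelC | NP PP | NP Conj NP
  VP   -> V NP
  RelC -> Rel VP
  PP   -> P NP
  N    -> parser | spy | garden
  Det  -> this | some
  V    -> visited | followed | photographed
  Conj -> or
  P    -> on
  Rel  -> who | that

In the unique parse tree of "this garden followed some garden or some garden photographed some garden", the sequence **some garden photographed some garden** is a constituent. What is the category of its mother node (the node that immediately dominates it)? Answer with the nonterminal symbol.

S
  S
    NP
      Det: this
      N: garden
    VP
      V: followed
      NP
        Det: some
        N: garden
  Conj: or
  S
    NP
      Det: some
      N: garden
    VP
      V: photographed
      NP
        Det: some
        N: garden
The span 'some garden photographed some garden' is the S node built by S → NP VP.
Its mother is the S built by S → S Conj S.

S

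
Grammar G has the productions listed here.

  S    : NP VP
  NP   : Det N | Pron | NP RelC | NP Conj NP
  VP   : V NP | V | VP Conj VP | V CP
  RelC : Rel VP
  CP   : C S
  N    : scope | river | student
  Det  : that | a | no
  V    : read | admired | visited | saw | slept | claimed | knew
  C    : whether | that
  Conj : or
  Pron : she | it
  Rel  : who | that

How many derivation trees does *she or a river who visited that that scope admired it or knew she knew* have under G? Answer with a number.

Two of the 4 distinct bracketings:
[S [NP [NP [NP [Pron she]] [Conj or] [NP [Det a] [N river]]] [RelC [Rel who] [VP [VP [V visited] [CP [C that] [S [NP [Det that] [N scope]] [VP [V admired] [NP [Pron it]]]]]] [Conj or] [VP [V knew] [NP [Pron she]]]]]] [VP [V knew]]]
[S [NP [NP [NP [Pron she]] [Conj or] [NP [Det a] [N river]]] [RelC [Rel who] [VP [V visited] [CP [C that] [S [NP [Det that] [N scope]] [VP [VP [V admired] [NP [Pron it]]] [Conj or] [VP [V knew] [NP [Pron she]]]]]]]]] [VP [V knew]]]
The trees differ in how a recursive rule is bracketed over the same span.

4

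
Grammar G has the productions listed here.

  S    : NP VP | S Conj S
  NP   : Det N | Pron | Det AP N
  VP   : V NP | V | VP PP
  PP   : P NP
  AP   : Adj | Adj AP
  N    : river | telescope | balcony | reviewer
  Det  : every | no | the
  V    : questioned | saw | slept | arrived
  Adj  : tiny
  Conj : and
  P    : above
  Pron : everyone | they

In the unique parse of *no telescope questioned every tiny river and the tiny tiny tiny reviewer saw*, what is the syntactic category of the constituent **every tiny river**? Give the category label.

S
  S
    NP
      Det: no
      N: telescope
    VP
      V: questioned
      NP
        Det: every
        AP
          Adj: tiny
        N: river
  Conj: and
  S
    NP
      Det: the
      AP
        Adj: tiny
        AP
          Adj: tiny
          AP
            Adj: tiny
      N: reviewer
    VP
      V: saw
The span 'every tiny river' is the NP node built by NP → Det AP N.

NP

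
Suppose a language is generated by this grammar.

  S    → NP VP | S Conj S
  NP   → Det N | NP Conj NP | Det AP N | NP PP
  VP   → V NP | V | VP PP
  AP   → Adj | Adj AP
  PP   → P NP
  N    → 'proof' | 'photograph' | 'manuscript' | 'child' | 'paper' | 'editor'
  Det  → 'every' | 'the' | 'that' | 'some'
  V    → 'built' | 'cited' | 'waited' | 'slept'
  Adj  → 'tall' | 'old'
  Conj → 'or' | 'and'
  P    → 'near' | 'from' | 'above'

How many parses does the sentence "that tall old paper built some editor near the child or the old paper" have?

Two of the 3 distinct bracketings:
[S [NP [Det that] [AP [Adj tall] [AP [Adj old]]] [N paper]] [VP [V built] [NP [NP [NP [Det some] [N editor]] [PP [P near] [NP [Det the] [N child]]]] [Conj or] [NP [Det the] [AP [Adj old]] [N paper]]]]]
[S [NP [Det that] [AP [Adj tall] [AP [Adj old]]] [N paper]] [VP [V built] [NP [NP [Det some] [N editor]] [PP [P near] [NP [NP [Det the] [N child]] [Conj or] [NP [Det the] [AP [Adj old]] [N paper]]]]]]]
The trees differ in how a recursive rule is bracketed over the same span.

3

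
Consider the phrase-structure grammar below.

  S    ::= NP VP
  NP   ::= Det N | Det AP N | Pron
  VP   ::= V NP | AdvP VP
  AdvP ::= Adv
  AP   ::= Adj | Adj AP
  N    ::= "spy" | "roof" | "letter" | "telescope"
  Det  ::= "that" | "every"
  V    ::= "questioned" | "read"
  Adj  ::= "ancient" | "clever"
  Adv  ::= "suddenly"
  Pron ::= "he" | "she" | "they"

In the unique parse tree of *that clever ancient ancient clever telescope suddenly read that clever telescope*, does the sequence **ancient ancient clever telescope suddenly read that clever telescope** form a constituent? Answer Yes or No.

[S [NP [Det that] [AP [Adj clever] [AP [Adj ancient] [AP [Adj ancient] [AP [Adj clever]]]]] [N telescope]] [VP [AdvP [Adv suddenly]] [VP [V read] [NP [Det that] [AP [Adj clever]] [N telescope]]]]]
The smallest constituent containing 'ancient ancient clever telescope suddenly read that clever telescope' is the S spanning 'that clever ancient ancient clever telescope suddenly read that clever telescope'; no single node in the tree dominates exactly the given words.

No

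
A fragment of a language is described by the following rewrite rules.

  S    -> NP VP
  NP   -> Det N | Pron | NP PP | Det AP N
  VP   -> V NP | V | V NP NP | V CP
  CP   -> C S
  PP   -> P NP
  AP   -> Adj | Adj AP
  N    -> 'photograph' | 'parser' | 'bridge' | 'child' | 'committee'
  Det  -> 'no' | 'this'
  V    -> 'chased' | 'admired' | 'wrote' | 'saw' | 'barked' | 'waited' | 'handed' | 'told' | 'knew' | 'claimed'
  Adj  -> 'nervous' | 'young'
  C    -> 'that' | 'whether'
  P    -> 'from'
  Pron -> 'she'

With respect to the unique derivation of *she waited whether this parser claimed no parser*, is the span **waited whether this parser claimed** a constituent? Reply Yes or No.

No

[S [NP [Pron she]] [VP [V waited] [CP [C whether] [S [NP [Det this] [N parser]] [VP [V claimed] [NP [Det no] [N parser]]]]]]]
The smallest constituent containing 'waited whether this parser claimed' is the VP spanning 'waited whether this parser claimed no parser'; no single node in the tree dominates exactly the given words.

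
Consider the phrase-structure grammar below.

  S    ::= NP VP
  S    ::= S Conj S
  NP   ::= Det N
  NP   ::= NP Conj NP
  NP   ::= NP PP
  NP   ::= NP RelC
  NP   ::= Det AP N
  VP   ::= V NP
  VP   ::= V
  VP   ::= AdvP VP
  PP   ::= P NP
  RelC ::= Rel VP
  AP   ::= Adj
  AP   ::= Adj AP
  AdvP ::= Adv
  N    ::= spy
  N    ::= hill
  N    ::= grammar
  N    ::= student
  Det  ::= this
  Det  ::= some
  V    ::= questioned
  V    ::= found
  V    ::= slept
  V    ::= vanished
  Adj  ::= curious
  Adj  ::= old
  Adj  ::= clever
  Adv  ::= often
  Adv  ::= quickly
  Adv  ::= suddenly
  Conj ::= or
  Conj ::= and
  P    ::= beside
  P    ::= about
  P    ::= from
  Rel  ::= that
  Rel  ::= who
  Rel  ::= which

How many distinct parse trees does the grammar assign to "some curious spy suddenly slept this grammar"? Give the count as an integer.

1

[S [NP [Det some] [AP [Adj curious]] [N spy]] [VP [AdvP [Adv suddenly]] [VP [V slept] [NP [Det this] [N grammar]]]]]
No rule offers an alternative attachment or grouping for any span, so this is the only derivation.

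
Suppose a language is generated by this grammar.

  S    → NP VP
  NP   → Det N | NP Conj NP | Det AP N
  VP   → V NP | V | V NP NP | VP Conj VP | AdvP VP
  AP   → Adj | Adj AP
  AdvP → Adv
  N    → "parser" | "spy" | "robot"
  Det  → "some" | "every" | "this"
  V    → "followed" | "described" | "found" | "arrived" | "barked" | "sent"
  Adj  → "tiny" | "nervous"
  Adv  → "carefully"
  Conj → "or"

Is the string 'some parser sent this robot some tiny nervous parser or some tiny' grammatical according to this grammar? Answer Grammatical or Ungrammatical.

For S → NP VP, the only prefix that parses as NP is 'some parser', but the remainder 'sent this robot some tiny nervous parser or some tiny' is not a VP under these rules.

Ungrammatical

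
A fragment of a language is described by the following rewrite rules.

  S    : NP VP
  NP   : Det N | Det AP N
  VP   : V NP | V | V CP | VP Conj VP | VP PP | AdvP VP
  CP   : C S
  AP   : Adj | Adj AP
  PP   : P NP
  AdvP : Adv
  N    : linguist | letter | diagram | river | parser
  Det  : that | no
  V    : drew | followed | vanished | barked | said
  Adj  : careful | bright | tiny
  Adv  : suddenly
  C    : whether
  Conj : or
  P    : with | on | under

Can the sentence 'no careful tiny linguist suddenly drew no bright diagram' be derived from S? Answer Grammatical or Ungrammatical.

Grammatical

[S [NP [Det no] [AP [Adj careful] [AP [Adj tiny]]] [N linguist]] [VP [AdvP [Adv suddenly]] [VP [V drew] [NP [Det no] [AP [Adj bright]] [N diagram]]]]]
The bracketing above is licensed at every node by one of the given productions, with S at the root.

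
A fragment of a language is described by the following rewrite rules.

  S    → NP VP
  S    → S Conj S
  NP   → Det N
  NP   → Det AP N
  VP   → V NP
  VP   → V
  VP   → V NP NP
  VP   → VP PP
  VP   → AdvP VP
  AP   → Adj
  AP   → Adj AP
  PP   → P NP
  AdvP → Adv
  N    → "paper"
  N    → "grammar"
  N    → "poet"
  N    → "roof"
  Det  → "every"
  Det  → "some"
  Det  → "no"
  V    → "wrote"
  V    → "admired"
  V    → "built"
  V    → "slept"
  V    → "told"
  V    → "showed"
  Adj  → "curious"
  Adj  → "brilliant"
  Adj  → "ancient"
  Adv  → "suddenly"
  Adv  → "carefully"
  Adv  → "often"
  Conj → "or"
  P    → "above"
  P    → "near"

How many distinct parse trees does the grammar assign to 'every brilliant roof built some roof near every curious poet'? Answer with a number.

1

[S [NP [Det every] [AP [Adj brilliant]] [N roof]] [VP [VP [V built] [NP [Det some] [N roof]]] [PP [P near] [NP [Det every] [AP [Adj curious]] [N poet]]]]]
No rule offers an alternative attachment or grouping for any span, so this is the only derivation.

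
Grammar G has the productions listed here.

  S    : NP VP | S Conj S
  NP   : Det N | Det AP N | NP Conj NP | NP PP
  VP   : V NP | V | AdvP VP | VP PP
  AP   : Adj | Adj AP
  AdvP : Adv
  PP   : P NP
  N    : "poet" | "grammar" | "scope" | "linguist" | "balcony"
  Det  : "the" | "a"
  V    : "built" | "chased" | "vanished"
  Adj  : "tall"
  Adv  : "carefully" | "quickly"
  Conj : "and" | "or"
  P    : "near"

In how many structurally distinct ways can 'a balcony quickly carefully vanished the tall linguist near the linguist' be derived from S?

Two of the 4 distinct bracketings:
[S [NP [Det a] [N balcony]] [VP [AdvP [Adv quickly]] [VP [AdvP [Adv carefully]] [VP [V vanished] [NP [NP [Det the] [AP [Adj tall]] [N linguist]] [PP [P near] [NP [Det the] [N linguist]]]]]]]]
[S [NP [Det a] [N balcony]] [VP [AdvP [Adv quickly]] [VP [AdvP [Adv carefully]] [VP [VP [V vanished] [NP [Det the] [AP [Adj tall]] [N linguist]]] [PP [P near] [NP [Det the] [N linguist]]]]]]]
The difference turns on whether NP → NP PP is used at the relevant span, versus an alternative expansion of NP.

4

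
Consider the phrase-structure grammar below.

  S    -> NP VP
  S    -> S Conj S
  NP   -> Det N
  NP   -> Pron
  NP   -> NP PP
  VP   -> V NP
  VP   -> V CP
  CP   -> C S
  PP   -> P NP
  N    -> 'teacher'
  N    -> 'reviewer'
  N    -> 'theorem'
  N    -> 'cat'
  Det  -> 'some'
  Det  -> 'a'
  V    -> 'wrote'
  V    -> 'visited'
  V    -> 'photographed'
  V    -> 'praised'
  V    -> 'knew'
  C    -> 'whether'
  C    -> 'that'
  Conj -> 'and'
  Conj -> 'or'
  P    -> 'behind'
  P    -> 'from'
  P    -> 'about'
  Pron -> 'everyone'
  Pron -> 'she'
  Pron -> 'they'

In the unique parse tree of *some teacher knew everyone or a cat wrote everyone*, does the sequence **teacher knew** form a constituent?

[S [S [NP [Det some] [N teacher]] [VP [V knew] [NP [Pron everyone]]]] [Conj or] [S [NP [Det a] [N cat]] [VP [V wrote] [NP [Pron everyone]]]]]
The smallest constituent containing 'teacher knew' is the S spanning 'some teacher knew everyone'; no single node in the tree dominates exactly the given words.

No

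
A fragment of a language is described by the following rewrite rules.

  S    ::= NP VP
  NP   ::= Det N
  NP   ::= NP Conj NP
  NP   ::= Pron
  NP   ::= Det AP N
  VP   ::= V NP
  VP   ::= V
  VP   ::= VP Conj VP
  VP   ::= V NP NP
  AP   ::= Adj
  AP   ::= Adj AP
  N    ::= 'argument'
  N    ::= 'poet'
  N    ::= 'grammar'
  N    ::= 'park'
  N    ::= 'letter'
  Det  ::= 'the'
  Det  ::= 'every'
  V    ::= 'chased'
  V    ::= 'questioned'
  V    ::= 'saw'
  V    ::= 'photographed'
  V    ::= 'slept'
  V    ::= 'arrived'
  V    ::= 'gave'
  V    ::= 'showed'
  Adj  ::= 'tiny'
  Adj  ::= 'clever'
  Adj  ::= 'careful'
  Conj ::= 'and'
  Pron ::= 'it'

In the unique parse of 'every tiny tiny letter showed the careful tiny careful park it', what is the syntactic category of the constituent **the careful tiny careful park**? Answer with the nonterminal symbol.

S
  NP
    Det: every
    AP
      Adj: tiny
      AP
        Adj: tiny
    N: letter
  VP
    V: showed
    NP
      Det: the
      AP
        Adj: careful
        AP
          Adj: tiny
          AP
            Adj: careful
      N: park
    NP
      Pron: it
The span 'the careful tiny careful park' is the NP node built by NP → Det AP N.

NP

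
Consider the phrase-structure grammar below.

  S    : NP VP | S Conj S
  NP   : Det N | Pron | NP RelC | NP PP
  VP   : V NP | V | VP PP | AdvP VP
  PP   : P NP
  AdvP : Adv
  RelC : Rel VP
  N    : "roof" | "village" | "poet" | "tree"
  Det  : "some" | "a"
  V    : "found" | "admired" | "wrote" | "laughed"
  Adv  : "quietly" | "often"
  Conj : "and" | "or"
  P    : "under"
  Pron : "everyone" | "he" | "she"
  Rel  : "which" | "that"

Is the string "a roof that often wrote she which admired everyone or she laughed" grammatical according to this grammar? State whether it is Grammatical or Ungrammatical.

Ungrammatical

For S → NP VP, every NP-prefix leaves a non-VP remainder: after 'a roof' the remainder is not a VP; after 'a roof that often wrote' the remainder is not a VP; after 'a roof that often wrote she' the remainder is not a VP (and 2 more). The alternative S rule S → S Conj S likewise has no satisfying split.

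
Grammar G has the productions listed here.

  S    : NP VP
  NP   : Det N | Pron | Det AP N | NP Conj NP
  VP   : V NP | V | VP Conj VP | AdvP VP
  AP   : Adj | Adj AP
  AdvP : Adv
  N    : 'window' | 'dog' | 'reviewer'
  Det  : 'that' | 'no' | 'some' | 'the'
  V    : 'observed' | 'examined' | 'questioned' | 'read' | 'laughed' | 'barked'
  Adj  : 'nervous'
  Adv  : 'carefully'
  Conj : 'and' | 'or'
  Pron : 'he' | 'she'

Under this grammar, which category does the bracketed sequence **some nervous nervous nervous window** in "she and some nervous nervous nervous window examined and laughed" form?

NP

S
  NP
    NP
      Pron: she
    Conj: and
    NP
      Det: some
      AP
        Adj: nervous
        AP
          Adj: nervous
          AP
            Adj: nervous
      N: window
  VP
    VP
      V: examined
    Conj: and
    VP
      V: laughed
The span 'some nervous nervous nervous window' is the NP node built by NP → Det AP N.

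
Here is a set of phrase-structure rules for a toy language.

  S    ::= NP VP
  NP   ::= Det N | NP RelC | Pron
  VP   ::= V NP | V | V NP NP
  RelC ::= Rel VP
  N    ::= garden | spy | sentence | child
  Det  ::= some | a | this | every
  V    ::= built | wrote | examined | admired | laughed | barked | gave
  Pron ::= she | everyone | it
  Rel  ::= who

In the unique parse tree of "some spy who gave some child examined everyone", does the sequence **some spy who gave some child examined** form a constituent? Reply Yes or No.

[S [NP [NP [Det some] [N spy]] [RelC [Rel who] [VP [V gave] [NP [Det some] [N child]]]]] [VP [V examined] [NP [Pron everyone]]]]
The smallest constituent containing 'some spy who gave some child examined' is the S spanning 'some spy who gave some child examined everyone'; no single node in the tree dominates exactly the given words.

No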